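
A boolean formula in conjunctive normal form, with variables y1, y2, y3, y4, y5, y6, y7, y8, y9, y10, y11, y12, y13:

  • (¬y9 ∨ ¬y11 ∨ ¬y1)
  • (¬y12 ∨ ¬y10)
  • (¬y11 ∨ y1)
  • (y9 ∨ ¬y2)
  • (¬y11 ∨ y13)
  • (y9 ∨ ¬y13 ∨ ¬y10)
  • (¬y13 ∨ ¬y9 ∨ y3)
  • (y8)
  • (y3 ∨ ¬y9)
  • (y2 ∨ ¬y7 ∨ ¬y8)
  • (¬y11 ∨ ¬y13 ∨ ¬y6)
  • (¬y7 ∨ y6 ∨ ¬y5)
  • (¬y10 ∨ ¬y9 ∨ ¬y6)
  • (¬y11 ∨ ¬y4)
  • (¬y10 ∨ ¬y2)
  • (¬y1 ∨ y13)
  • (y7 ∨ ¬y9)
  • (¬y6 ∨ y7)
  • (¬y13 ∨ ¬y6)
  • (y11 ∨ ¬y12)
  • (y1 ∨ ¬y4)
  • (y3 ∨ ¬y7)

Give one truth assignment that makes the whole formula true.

y1=F  y2=F  y3=T  y4=F  y5=F  y6=F  y7=F  y8=T  y9=F  y10=F  y11=F  y12=F  y13=F

Check each clause:
  1. (¬y1 ∨ ¬y11 ∨ ¬y9) — ¬y11 is true.
  2. (¬y10 ∨ ¬y12) — ¬y12 is true.
  3. (y1 ∨ ¬y11) — ¬y11 is true.
  4. (¬y2 ∨ y9) — ¬y2 is true.
  5. (¬y11 ∨ y13) — ¬y11 is true.
  6. (y9 ∨ ¬y10 ∨ ¬y13) — ¬y13 is true.
  7. (y3 ∨ ¬y9 ∨ ¬y13) — y3 is true.
  8. (y8) — y8 is true.
  9. (y3 ∨ ¬y9) — y3 is true.
  10. (¬y8 ∨ y2 ∨ ¬y7) — ¬y7 is true.
  11. (¬y13 ∨ ¬y11 ∨ ¬y6) — ¬y6 is true.
  12. (¬y7 ∨ y6 ∨ ¬y5) — ¬y7 is true.
  13. (¬y9 ∨ ¬y10 ∨ ¬y6) — ¬y6 is true.
  14. (¬y11 ∨ ¬y4) — ¬y4 is true.
  15. (¬y10 ∨ ¬y2) — ¬y2 is true.
  16. (y13 ∨ ¬y1) — ¬y1 is true.
  17. (y7 ∨ ¬y9) — ¬y9 is true.
  18. (y7 ∨ ¬y6) — ¬y6 is true.
  19. (¬y13 ∨ ¬y6) — ¬y6 is true.
  20. (y11 ∨ ¬y12) — ¬y12 is true.
  21. (y1 ∨ ¬y4) — ¬y4 is true.
  22. (¬y7 ∨ y3) — ¬y7 is true.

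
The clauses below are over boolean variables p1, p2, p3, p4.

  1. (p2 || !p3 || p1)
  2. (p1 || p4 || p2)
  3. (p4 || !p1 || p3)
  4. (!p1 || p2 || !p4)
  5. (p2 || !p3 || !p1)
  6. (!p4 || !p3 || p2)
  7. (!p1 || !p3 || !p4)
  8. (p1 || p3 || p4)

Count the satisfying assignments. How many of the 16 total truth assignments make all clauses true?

The models are:
  p1=0 p2=0 p3=0 p4=1
  p1=0 p2=1 p3=0 p4=1
  p1=0 p2=1 p3=1 p4=0
  p1=0 p2=1 p3=1 p4=1
  p1=1 p2=1 p3=0 p4=1
  p1=1 p2=1 p3=1 p4=0
Count: 6.

6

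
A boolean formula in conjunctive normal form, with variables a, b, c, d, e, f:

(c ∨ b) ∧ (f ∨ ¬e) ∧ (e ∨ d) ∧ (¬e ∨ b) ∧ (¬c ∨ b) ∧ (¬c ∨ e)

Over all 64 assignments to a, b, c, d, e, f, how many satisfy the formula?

12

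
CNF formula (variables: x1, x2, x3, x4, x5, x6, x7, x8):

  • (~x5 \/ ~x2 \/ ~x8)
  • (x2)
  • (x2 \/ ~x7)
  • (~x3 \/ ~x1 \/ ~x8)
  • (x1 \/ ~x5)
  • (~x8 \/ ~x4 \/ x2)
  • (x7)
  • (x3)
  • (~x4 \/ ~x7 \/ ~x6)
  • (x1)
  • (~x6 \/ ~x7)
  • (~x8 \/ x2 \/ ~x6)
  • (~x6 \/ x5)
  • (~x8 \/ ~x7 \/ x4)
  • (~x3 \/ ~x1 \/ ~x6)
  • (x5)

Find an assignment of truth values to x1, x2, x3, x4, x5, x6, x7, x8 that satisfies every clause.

x1=T, x2=T, x3=T, x4=F, x5=T, x6=F, x7=T, x8=F

Check each clause:
  1. (~x2 \/ ~x8 \/ ~x5) — ~x8 is true.
  2. (x2) — x2 is true.
  3. (~x7 \/ x2) — x2 is true.
  4. (~x3 \/ ~x8 \/ ~x1) — ~x8 is true.
  5. (~x5 \/ x1) — x1 is true.
  6. (~x8 \/ ~x4 \/ x2) — ~x8 is true.
  7. (x7) — x7 is true.
  8. (x3) — x3 is true.
  9. (~x4 \/ ~x7 \/ ~x6) — ~x6 is true.
  10. (x1) — x1 is true.
  11. (~x7 \/ ~x6) — ~x6 is true.
  12. (~x8 \/ ~x6 \/ x2) — ~x8 is true.
  13. (x5 \/ ~x6) — ~x6 is true.
  14. (x4 \/ ~x7 \/ ~x8) — ~x8 is true.
  15. (~x6 \/ ~x3 \/ ~x1) — ~x6 is true.
  16. (x5) — x5 is true.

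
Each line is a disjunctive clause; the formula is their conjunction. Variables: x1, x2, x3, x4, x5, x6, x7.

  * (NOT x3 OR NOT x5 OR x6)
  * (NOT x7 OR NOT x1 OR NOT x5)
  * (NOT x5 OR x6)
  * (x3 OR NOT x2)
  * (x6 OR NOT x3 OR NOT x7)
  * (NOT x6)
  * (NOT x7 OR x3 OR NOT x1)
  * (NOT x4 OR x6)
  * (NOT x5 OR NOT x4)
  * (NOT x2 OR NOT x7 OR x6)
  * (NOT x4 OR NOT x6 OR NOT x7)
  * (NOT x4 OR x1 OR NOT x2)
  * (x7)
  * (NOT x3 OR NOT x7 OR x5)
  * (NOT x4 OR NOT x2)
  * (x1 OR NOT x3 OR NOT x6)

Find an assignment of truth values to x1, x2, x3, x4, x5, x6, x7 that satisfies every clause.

x1=F, x2=F, x3=F, x4=F, x5=F, x6=F, x7=T

Check each clause:
  1. (NOT x3 OR x6 OR NOT x5) — NOT x5 is true.
  2. (NOT x5 OR NOT x7 OR NOT x1) — NOT x5 is true.
  3. (x6 OR NOT x5) — NOT x5 is true.
  4. (x3 OR NOT x2) — NOT x2 is true.
  5. (NOT x3 OR NOT x7 OR x6) — NOT x3 is true.
  6. (NOT x6) — NOT x6 is true.
  7. (NOT x1 OR NOT x7 OR x3) — NOT x1 is true.
  8. (x6 OR NOT x4) — NOT x4 is true.
  9. (NOT x5 OR NOT x4) — NOT x5 is true.
  10. (NOT x7 OR NOT x2 OR x6) — NOT x2 is true.
  11. (NOT x7 OR NOT x4 OR NOT x6) — NOT x6 is true.
  12. (NOT x4 OR x1 OR NOT x2) — NOT x4 is true.
  13. (x7) — x7 is true.
  14. (NOT x7 OR NOT x3 OR x5) — NOT x3 is true.
  15. (NOT x4 OR NOT x2) — NOT x4 is true.
  16. (x1 OR NOT x6 OR NOT x3) — NOT x6 is true.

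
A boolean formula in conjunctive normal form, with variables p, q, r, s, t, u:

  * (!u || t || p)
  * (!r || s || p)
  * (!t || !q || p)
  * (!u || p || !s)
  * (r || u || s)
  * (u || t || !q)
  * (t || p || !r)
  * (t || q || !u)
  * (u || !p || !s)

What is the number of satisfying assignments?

Split on p, then u.
  p=1, u=1: r, s free; 3 ways for (q,t) × 2^2 = 12.
  p=1, u=0: remaining (q,r,s,t) ∈ {(0,1,0,0); (0,1,0,1); (1,1,0,1)} — 3.
  p=0, u=1: remaining (q,r,s,t) ∈ {(0,0,0,1)} — 1.
  p=0, u=0: remaining (q,r,s,t) ∈ {(0,0,1,0); (0,0,1,1); (0,1,1,1)} — 3.
Total: 12 + 3 + 1 + 3 = 19.

19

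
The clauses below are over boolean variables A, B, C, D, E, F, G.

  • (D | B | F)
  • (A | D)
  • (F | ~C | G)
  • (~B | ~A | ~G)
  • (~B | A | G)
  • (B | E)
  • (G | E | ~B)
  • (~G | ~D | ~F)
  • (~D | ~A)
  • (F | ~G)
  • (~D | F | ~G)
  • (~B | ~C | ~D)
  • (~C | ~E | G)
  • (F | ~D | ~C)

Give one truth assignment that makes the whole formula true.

A=True, B=True, C=False, D=False, E=True, F=True, G=False

Check each clause:
  1. (F | D | B) — B is true.
  2. (D | A) — A is true.
  3. (~C | F | G) — ~C is true.
  4. (~B | ~A | ~G) — ~G is true.
  5. (~B | G | A) — A is true.
  6. (B | E) — B is true.
  7. (G | E | ~B) — E is true.
  8. (~G | ~D | ~F) — ~G is true.
  9. (~A | ~D) — ~D is true.
  10. (~G | F) — ~G is true.
  11. (F | ~D | ~G) — ~G is true.
  12. (~B | ~D | ~C) — ~D is true.
  13. (G | ~E | ~C) — ~C is true.
  14. (F | ~D | ~C) — ~D is true.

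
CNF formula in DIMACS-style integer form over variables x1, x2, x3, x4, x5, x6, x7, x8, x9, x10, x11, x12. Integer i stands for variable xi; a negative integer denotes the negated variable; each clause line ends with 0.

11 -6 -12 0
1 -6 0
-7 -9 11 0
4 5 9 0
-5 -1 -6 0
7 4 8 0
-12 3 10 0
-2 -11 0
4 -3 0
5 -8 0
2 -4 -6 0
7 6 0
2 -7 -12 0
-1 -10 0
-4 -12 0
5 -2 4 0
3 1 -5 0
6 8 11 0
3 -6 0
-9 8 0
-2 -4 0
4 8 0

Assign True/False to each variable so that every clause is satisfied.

x1=0, x2=0, x3=1, x4=1, x5=1, x6=0, x7=1, x8=1, x9=0, x10=0, x11=1, x12=0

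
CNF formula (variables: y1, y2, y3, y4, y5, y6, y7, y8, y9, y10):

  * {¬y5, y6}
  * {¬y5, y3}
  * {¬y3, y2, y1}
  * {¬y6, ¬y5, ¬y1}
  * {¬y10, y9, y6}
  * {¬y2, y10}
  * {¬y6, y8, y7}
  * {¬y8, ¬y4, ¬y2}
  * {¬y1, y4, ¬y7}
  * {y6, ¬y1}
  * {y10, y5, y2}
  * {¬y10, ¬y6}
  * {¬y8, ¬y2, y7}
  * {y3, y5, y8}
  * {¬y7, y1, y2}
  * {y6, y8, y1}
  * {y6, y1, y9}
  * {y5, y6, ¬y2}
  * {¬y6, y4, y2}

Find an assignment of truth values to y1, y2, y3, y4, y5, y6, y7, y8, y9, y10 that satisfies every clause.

y1 = False, y2 = False, y3 = False, y4 = False, y5 = False, y6 = False, y7 = False, y8 = True, y9 = True, y10 = True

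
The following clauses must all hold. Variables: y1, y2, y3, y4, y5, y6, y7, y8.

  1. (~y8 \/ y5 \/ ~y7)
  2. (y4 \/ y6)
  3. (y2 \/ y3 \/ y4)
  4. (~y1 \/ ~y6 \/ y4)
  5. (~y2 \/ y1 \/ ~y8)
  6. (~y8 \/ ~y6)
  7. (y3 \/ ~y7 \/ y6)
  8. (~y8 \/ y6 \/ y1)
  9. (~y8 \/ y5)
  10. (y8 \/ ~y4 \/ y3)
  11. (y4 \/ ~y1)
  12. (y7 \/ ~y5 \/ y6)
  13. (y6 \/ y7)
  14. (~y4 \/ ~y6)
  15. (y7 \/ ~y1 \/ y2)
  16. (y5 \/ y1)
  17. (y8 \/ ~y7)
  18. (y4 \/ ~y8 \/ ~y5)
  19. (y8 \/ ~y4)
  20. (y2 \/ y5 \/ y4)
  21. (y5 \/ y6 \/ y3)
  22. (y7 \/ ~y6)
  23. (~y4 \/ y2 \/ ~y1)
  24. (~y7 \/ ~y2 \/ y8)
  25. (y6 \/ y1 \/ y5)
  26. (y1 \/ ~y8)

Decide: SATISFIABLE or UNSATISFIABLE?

SATISFIABLE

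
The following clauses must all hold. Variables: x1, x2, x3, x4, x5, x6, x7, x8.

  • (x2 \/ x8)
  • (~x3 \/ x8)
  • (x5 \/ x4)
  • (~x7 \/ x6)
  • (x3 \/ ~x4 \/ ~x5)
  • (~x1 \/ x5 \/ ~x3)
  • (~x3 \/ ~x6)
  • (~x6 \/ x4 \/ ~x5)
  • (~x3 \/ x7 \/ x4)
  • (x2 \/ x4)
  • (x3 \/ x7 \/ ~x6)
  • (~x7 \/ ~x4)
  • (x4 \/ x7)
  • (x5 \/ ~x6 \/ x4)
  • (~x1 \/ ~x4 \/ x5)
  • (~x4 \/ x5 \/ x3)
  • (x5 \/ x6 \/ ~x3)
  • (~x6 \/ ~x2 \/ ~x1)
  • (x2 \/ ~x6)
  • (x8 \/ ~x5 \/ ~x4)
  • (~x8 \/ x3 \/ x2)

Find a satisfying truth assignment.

x1=True  x2=False  x3=True  x4=True  x5=True  x6=False  x7=False  x8=True

Try x1 = True.
Set x2 = False and propagate.
  then x8 is forced to True.
  then x4 is forced to True.
  then x7 is forced to False.
  then x5 is forced to True.
  then x3 is forced to True.
  then x6 is forced to False.
Every clause has at least one true literal under this assignment.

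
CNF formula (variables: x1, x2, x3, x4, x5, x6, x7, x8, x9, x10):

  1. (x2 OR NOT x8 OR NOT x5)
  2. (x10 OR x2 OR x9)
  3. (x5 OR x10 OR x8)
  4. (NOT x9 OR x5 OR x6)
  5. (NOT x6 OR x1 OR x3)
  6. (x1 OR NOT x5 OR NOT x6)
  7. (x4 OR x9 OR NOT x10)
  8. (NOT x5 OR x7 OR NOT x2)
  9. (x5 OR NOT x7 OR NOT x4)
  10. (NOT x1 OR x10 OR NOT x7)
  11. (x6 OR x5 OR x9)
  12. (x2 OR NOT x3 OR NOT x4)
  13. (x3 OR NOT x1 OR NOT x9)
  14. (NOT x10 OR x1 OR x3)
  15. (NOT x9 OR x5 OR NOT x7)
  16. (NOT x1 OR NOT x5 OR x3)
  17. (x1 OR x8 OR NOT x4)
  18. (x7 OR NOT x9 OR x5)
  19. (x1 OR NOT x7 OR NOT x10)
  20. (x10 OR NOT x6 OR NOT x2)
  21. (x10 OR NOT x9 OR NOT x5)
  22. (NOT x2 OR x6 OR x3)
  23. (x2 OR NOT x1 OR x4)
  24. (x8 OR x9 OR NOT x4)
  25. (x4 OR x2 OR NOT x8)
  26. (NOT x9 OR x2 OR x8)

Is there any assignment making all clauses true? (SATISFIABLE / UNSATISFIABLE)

Set x1 = True and propagate.
Set x2 = True and propagate.
The remaining clauses are satisfied by x3 = True, x4 = False, x5 = True, x6 = False, x7 = True, x8 = True, x9 = True, x10 = True.
So x1=T  x2=T  x3=T  x4=F  x5=T  x6=F  x7=T  x8=T  x9=T  x10=T is a satisfying assignment.

SATISFIABLE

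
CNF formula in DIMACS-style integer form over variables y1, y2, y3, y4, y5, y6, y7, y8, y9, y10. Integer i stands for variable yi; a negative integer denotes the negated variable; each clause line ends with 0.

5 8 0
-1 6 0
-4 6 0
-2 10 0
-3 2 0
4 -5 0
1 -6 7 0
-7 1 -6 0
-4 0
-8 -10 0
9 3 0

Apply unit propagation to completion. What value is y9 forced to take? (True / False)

True

(~y4) stands alone — y4 = False.
(~y5 | y4): since y4 = False, the clause reduces to (~y5). y5 = False.
(y8 | y5): since y5 = False, the clause reduces to (y8). y8 = True.
From (~y10 | ~y8) and y8 = True: y10 = False.
In (~y2 | y10), y10 is now false; ~y2 must hold, so y2 = False.
(~y3 | y2) with y2 = False leaves only ~y3, so y3 = False.
In (y9 | y3), y3 is now false; y9 must hold, so y9 = True.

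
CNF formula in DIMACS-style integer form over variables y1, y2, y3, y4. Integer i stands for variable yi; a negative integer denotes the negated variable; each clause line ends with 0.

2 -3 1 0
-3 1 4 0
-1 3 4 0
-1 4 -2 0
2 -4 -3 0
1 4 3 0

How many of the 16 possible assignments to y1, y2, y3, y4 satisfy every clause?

7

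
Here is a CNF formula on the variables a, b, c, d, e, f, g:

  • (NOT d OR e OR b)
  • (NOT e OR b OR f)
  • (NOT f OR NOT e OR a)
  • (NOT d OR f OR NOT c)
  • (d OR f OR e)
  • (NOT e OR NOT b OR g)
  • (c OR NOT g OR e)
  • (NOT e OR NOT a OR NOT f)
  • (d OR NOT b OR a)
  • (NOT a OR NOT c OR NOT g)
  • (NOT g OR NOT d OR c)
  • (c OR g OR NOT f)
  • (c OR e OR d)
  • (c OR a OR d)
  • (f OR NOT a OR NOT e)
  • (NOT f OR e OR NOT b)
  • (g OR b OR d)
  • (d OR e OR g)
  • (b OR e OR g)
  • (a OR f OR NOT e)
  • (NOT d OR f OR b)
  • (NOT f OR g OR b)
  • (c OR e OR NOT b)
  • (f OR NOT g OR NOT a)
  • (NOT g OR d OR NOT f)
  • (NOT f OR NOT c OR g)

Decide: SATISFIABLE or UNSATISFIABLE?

e = True:
  f = True:
    propagation gives a=True; an empty clause results — contradiction.
  f = False:
    propagation gives b=True, g=True, a=False; an empty clause results — contradiction.
e = False:
  d = True:
    propagation gives b=True, f=False, c=False; an empty clause results — contradiction.
  d = False:
    propagation gives f=True, c=True, b=False, g=True; an empty clause results — contradiction.
Every branch closes, so no satisfying assignment exists.

UNSATISFIABLE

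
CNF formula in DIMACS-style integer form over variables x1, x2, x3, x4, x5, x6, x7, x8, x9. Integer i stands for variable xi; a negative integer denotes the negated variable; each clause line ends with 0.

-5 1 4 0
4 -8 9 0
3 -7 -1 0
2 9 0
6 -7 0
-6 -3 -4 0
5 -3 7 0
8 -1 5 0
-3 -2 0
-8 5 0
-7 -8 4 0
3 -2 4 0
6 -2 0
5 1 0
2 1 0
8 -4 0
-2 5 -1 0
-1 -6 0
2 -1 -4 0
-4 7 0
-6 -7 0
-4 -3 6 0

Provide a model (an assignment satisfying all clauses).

x1=True  x2=False  x3=False  x4=False  x5=True  x6=False  x7=False  x8=False  x9=True

Check each clause:
  1. (x4 OR x1 OR NOT x5) — x1 is true.
  2. (x9 OR NOT x8 OR x4) — NOT x8 is true.
  3. (x3 OR NOT x7 OR NOT x1) — NOT x7 is true.
  4. (x9 OR x2) — x9 is true.
  5. (NOT x7 OR x6) — NOT x7 is true.
  6. (NOT x3 OR NOT x4 OR NOT x6) — NOT x6 is true.
  7. (x7 OR NOT x3 OR x5) — NOT x3 is true.
  8. (NOT x1 OR x8 OR x5) — x5 is true.
  9. (NOT x2 OR NOT x3) — NOT x3 is true.
  10. (NOT x8 OR x5) — NOT x8 is true.
  11. (x4 OR NOT x8 OR NOT x7) — NOT x8 is true.
  12. (x3 OR NOT x2 OR x4) — NOT x2 is true.
  13. (x6 OR NOT x2) — NOT x2 is true.
  14. (x5 OR x1) — x1 is true.
  15. (x2 OR x1) — x1 is true.
  16. (x8 OR NOT x4) — NOT x4 is true.
  17. (NOT x1 OR x5 OR NOT x2) — x5 is true.
  18. (NOT x6 OR NOT x1) — NOT x6 is true.
  19. (NOT x4 OR NOT x1 OR x2) — NOT x4 is true.
  20. (x7 OR NOT x4) — NOT x4 is true.
  21. (NOT x6 OR NOT x7) — NOT x7 is true.
  22. (NOT x3 OR x6 OR NOT x4) — NOT x4 is true.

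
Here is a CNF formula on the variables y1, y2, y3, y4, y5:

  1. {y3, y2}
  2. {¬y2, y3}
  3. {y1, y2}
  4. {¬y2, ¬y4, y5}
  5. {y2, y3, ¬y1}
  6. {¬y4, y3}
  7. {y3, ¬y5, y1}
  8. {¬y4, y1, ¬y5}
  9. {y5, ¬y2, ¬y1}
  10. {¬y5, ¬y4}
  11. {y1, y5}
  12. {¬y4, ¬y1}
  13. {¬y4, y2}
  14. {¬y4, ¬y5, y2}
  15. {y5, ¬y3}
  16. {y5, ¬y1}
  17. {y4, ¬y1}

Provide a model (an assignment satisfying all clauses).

y1 = F  y2 = T  y3 = T  y4 = F  y5 = T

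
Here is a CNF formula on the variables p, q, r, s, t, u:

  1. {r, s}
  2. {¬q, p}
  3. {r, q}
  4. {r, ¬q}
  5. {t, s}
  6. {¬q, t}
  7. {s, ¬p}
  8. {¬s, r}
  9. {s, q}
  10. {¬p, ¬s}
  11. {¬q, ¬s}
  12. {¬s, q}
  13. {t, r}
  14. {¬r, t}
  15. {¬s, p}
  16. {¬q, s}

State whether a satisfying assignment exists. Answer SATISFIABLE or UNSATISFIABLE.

s = True:
  propagation gives r=True, p=False; an empty clause results — contradiction.
s = False:
  propagation gives r=True, t=True, p=False, q=False; an empty clause results — contradiction.
Every branch closes, so no satisfying assignment exists.

UNSATISFIABLE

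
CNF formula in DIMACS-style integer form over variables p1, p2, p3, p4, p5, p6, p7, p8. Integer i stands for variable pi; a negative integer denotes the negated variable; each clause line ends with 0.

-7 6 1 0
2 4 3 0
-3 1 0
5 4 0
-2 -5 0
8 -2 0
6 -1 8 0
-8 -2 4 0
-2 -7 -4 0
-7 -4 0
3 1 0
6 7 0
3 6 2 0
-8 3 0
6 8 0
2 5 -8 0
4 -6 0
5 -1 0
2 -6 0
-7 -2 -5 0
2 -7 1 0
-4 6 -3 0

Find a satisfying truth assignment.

p1=T, p2=F, p3=T, p4=F, p5=T, p6=F, p7=T, p8=T

Try p1 = True.
  then p5 is forced to True.
  then p2 is forced to False.
  then p6 is forced to False.
  then p8 is forced to True.
  then p7 is forced to True.
  then p4 is forced to False.
  then p3 is forced to True.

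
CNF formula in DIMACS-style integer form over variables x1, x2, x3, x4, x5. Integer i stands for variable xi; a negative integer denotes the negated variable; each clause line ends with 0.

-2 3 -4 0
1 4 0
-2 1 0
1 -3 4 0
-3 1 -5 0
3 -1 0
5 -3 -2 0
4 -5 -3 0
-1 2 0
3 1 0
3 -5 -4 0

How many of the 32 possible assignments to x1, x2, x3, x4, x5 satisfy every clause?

2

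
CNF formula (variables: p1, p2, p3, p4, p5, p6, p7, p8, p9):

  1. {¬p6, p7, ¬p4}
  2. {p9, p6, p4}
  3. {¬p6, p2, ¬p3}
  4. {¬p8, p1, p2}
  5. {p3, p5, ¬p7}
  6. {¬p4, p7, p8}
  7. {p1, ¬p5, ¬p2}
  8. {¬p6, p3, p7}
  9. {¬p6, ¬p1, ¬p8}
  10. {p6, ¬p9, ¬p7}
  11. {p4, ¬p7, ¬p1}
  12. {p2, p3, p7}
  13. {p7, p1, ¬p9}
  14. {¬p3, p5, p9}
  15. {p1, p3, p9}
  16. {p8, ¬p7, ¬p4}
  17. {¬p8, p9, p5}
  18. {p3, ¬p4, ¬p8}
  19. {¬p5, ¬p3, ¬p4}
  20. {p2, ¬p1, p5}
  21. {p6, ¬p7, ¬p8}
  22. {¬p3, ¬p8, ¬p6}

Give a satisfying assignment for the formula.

p1=T, p2=T, p3=T, p4=F, p5=F, p6=F, p7=F, p8=T, p9=T

Set p1 = True and propagate.
Set p2 = True and propagate.
For the remaining variables, p3 = True, p4 = False, p5 = False, p6 = False, p7 = False, p8 = True, p9 = True works.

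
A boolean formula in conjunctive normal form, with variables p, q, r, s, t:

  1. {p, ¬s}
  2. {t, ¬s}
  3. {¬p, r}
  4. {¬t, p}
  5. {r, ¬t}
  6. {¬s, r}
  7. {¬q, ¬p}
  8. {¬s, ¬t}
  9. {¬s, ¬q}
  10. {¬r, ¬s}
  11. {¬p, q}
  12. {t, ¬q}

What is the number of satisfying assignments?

The models are:
  p=F q=F r=F s=F t=F
  p=F q=F r=T s=F t=F
Count: 2.

2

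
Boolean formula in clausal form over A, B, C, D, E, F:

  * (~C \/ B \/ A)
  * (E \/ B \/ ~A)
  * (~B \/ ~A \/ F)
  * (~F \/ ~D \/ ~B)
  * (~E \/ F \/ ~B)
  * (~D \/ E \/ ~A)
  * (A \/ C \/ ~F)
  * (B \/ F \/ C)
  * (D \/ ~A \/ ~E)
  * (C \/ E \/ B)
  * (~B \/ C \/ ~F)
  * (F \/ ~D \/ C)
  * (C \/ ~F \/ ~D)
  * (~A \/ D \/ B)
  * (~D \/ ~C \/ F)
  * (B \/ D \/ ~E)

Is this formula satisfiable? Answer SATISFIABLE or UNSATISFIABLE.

Branch on A: take A = False.
The remaining clauses are satisfied by B = True, C = True, D = False, E = True, F = True.
Every clause has at least one true literal under this assignment.
So A=F  B=T  C=T  D=F  E=T  F=T is a satisfying assignment.

SATISFIABLE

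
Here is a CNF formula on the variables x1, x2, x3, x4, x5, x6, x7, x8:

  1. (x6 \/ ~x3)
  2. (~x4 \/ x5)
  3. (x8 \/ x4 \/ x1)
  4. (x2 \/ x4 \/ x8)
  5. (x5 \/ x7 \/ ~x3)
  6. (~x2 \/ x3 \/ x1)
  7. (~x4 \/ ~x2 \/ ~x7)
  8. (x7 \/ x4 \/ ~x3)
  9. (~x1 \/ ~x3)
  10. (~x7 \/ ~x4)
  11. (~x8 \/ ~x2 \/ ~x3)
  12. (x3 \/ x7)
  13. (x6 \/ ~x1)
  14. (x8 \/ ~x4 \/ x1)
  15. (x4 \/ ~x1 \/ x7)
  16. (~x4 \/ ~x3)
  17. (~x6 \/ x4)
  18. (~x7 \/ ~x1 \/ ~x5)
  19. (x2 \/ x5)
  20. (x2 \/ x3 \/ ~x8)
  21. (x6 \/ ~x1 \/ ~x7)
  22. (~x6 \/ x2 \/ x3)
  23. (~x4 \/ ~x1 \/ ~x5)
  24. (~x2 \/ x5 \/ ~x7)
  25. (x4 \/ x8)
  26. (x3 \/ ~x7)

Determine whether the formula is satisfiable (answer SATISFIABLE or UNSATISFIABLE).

UNSATISFIABLE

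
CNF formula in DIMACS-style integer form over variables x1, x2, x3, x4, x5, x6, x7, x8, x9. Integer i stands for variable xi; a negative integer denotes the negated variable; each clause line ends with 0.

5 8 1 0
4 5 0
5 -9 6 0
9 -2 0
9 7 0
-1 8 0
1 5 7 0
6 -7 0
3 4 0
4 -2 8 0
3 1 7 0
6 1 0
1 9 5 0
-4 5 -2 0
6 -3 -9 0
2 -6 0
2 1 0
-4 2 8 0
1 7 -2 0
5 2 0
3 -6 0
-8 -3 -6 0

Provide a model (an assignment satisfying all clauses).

x1=1, x2=0, x3=0, x4=1, x5=1, x6=0, x7=0, x8=1, x9=1

Check each clause:
  1. {x5, x1, x8} — x8 is true.
  2. {x5, x4} — x4 is true.
  3. {x6, ¬x9, x5} — x5 is true.
  4. {x9, ¬x2} — x9 is true.
  5. {x7, x9} — x9 is true.
  6. {¬x1, x8} — x8 is true.
  7. {x7, x1, x5} — x1 is true.
  8. {¬x7, x6} — ¬x7 is true.
  9. {x3, x4} — x4 is true.
  10. {x8, ¬x2, x4} — x8 is true.
  11. {x3, x1, x7} — x1 is true.
  12. {x6, x1} — x1 is true.
  13. {x1, x9, x5} — x1 is true.
  14. {x5, ¬x4, ¬x2} — x5 is true.
  15. {¬x9, x6, ¬x3} — ¬x3 is true.
  16. {x2, ¬x6} — ¬x6 is true.
  17. {x1, x2} — x1 is true.
  18. {x2, x8, ¬x4} — x8 is true.
  19. {x7, x1, ¬x2} — x1 is true.
  20. {x5, x2} — x5 is true.
  21. {x3, ¬x6} — ¬x6 is true.
  22. {¬x8, ¬x6, ¬x3} — ¬x6 is true.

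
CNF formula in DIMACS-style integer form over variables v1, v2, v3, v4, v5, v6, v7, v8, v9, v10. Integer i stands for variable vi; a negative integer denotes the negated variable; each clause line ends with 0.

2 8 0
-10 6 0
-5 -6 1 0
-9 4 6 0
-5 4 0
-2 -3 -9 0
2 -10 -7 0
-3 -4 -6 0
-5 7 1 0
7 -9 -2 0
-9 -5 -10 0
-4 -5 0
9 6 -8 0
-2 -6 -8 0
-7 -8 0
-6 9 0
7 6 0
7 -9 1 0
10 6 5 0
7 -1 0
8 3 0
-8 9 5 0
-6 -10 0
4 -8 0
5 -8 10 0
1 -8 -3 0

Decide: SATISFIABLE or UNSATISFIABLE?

v6 = True:
  v8 = True:
    propagation gives v2=False, v7=False, v1=True; an empty clause results — contradiction.
  v8 = False:
    propagation gives v2=True, v3=False; an empty clause results — contradiction.
v6 = False:
  propagation gives v10=False, v7=True, v8=False, v2=True; an empty clause results — contradiction.
Every branch closes, so no satisfying assignment exists.

UNSATISFIABLE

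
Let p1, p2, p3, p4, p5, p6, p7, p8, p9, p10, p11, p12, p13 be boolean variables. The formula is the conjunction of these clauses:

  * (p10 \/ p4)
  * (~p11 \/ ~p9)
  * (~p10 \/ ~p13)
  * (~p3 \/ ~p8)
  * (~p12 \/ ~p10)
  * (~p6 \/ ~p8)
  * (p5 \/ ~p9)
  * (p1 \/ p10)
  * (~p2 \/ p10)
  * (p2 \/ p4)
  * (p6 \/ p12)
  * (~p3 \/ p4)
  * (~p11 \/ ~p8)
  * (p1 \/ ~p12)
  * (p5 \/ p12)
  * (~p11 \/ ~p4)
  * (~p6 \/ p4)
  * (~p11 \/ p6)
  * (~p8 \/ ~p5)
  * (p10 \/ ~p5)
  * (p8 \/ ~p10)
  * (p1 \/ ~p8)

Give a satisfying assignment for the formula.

p1=1, p2=0, p3=1, p4=1, p5=0, p6=1, p7=1, p8=0, p9=0, p10=0, p11=0, p12=1, p13=0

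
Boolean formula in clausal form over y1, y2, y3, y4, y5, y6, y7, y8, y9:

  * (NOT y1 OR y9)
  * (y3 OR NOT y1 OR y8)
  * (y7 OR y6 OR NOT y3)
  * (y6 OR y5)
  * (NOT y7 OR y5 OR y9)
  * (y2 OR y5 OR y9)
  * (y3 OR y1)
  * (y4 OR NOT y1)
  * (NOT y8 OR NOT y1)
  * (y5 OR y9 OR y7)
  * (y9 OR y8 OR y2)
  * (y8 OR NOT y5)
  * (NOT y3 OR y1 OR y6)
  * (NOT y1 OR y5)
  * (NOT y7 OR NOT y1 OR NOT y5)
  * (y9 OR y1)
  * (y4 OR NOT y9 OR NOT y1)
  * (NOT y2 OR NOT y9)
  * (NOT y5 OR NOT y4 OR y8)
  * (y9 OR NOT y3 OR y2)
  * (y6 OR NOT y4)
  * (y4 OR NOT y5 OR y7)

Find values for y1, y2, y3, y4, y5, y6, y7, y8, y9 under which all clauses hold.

y1 = False, y2 = False, y3 = True, y4 = True, y5 = True, y6 = True, y7 = False, y8 = True, y9 = True

y6 occurs only positively in the remaining clauses — set y6 = True.
Branch on y1: take y1 = False.
  then y3 is forced to True.
  then y9 is forced to True.
  then y2 is forced to False.
Set y4 = True and propagate.
Branch on y5: take y5 = True.
  then y8 is forced to True.
y7 is now unconstrained; take y7 = False.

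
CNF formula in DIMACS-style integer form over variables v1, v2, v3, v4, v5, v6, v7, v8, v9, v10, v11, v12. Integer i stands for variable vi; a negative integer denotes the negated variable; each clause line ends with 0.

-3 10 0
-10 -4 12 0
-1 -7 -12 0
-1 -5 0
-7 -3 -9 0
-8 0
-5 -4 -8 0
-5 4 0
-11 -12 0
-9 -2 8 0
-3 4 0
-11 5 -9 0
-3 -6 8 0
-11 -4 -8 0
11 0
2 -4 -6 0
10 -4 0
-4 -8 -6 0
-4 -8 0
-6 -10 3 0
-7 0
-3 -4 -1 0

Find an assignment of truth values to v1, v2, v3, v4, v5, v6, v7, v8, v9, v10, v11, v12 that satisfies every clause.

v1=0  v2=0  v3=0  v4=0  v5=0  v6=1  v7=0  v8=0  v9=0  v10=0  v11=1  v12=0

Unit propagation: (NOT v8) forces v8 = False.
The clause (v11) is unit: v11 must be True.
The clause (NOT v12) is unit: v12 must be False.
(NOT v7) is a unit clause, so v7 = False.
v1 occurs only negated in the remaining clauses — set v1 = False.
v9 occurs only negated in the remaining clauses — set v9 = False.
Branch on v2: take v2 = False.
Set v3 = False and propagate.
Set v4 = False and propagate.
  then v5 is forced to False.
The remaining clauses are satisfied by v6 = True, v10 = False.
Every clause has at least one true literal under this assignment.
Check each clause:
  1. (v10 OR NOT v3) — NOT v3 is true.
  2. (NOT v10 OR v12 OR NOT v4) — NOT v4 is true.
  3. (NOT v1 OR NOT v7 OR NOT v12) — NOT v7 is true.
  4. (NOT v5 OR NOT v1) — NOT v5 is true.
  5. (NOT v7 OR NOT v9 OR NOT v3) — NOT v7 is true.
  6. (NOT v8) — NOT v8 is true.
  7. (NOT v5 OR NOT v4 OR NOT v8) — NOT v8 is true.
  8. (v4 OR NOT v5) — NOT v5 is true.
  9. (NOT v12 OR NOT v11) — NOT v12 is true.
  10. (v8 OR NOT v2 OR NOT v9) — NOT v2 is true.
  11. (v4 OR NOT v3) — NOT v3 is true.
  12. (v5 OR NOT v11 OR NOT v9) — NOT v9 is true.
  13. (v8 OR NOT v3 OR NOT v6) — NOT v3 is true.
  14. (NOT v8 OR NOT v4 OR NOT v11) — NOT v8 is true.
  15. (v11) — v11 is true.
  16. (NOT v4 OR NOT v6 OR v2) — NOT v4 is true.
  17. (NOT v4 OR v10) — NOT v4 is true.
  18. (NOT v6 OR NOT v4 OR NOT v8) — NOT v8 is true.
  19. (NOT v8 OR NOT v4) — NOT v8 is true.
  20. (NOT v6 OR NOT v10 OR v3) — NOT v10 is true.
  21. (NOT v7) — NOT v7 is true.
  22. (NOT v3 OR NOT v4 OR NOT v1) — NOT v4 is true.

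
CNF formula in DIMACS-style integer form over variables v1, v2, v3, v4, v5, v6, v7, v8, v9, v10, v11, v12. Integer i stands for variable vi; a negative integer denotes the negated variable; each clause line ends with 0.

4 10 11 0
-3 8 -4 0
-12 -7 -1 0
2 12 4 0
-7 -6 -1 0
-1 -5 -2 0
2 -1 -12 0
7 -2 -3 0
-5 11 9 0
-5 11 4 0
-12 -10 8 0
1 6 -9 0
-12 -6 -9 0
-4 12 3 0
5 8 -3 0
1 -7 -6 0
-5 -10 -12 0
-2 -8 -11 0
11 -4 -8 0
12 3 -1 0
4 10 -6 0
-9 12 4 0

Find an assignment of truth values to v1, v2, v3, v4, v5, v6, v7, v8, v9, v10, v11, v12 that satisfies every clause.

v1 = False, v2 = False, v3 = False, v4 = True, v5 = False, v6 = False, v7 = True, v8 = False, v9 = False, v10 = False, v11 = True, v12 = True

Check each clause:
  1. (v10 | v11 | v4) — v11 is true.
  2. (~v3 | v8 | ~v4) — ~v3 is true.
  3. (~v12 | ~v7 | ~v1) — ~v1 is true.
  4. (v12 | v2 | v4) — v12 is true.
  5. (~v6 | ~v1 | ~v7) — ~v6 is true.
  6. (~v1 | ~v5 | ~v2) — ~v5 is true.
  7. (~v12 | ~v1 | v2) — ~v1 is true.
  8. (~v2 | v7 | ~v3) — ~v3 is true.
  9. (v11 | ~v5 | v9) — v11 is true.
  10. (~v5 | v11 | v4) — v11 is true.
  11. (v8 | ~v10 | ~v12) — ~v10 is true.
  12. (v1 | v6 | ~v9) — ~v9 is true.
  13. (~v12 | ~v6 | ~v9) — ~v6 is true.
  14. (v3 | v12 | ~v4) — v12 is true.
  15. (v8 | v5 | ~v3) — ~v3 is true.
  16. (~v7 | v1 | ~v6) — ~v6 is true.
  17. (~v5 | ~v10 | ~v12) — ~v5 is true.
  18. (~v11 | ~v2 | ~v8) — ~v8 is true.
  19. (v11 | ~v8 | ~v4) — ~v8 is true.
  20. (~v1 | v3 | v12) — v12 is true.
  21. (~v6 | v4 | v10) — ~v6 is true.
  22. (v4 | v12 | ~v9) — v12 is true.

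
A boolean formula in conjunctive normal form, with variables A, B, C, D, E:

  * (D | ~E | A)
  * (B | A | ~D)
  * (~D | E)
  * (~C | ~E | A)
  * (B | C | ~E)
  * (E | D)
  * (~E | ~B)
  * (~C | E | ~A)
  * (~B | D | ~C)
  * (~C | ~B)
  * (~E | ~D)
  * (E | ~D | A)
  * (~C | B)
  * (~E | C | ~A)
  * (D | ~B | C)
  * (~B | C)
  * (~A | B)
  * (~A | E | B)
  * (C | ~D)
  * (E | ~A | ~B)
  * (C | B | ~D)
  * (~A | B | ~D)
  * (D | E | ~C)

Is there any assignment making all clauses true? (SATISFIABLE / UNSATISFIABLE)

UNSATISFIABLE

B = True:
  propagation gives E=False, D=False; an empty clause results — contradiction.
B = False:
  propagation gives C=False, E=False, D=False; an empty clause results — contradiction.
Every branch closes, so no satisfying assignment exists.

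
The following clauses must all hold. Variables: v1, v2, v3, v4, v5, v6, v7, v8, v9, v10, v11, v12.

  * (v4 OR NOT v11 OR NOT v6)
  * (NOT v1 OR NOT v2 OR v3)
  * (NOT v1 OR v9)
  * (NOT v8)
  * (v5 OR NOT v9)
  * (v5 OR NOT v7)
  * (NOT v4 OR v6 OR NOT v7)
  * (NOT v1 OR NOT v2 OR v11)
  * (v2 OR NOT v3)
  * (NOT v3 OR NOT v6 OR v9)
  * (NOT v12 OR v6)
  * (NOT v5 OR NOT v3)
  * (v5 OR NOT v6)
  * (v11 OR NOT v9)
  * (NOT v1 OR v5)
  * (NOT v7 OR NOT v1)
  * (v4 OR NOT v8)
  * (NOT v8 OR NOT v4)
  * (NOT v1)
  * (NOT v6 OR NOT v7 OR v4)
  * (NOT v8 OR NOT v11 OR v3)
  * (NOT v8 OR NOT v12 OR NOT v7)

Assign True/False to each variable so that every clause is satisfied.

v1 = F, v2 = F, v3 = F, v4 = F, v5 = T, v6 = F, v7 = F, v8 = F, v9 = F, v10 = F, v11 = T, v12 = F

Check each clause:
  1. (NOT v11 OR NOT v6 OR v4) — NOT v6 is true.
  2. (v3 OR NOT v2 OR NOT v1) — NOT v1 is true.
  3. (NOT v1 OR v9) — NOT v1 is true.
  4. (NOT v8) — NOT v8 is true.
  5. (v5 OR NOT v9) — v5 is true.
  6. (v5 OR NOT v7) — NOT v7 is true.
  7. (v6 OR NOT v7 OR NOT v4) — NOT v7 is true.
  8. (NOT v2 OR NOT v1 OR v11) — v11 is true.
  9. (NOT v3 OR v2) — NOT v3 is true.
  10. (NOT v6 OR v9 OR NOT v3) — NOT v6 is true.
  11. (v6 OR NOT v12) — NOT v12 is true.
  12. (NOT v5 OR NOT v3) — NOT v3 is true.
  13. (v5 OR NOT v6) — NOT v6 is true.
  14. (NOT v9 OR v11) — v11 is true.
  15. (v5 OR NOT v1) — v5 is true.
  16. (NOT v1 OR NOT v7) — NOT v7 is true.
  17. (NOT v8 OR v4) — NOT v8 is true.
  18. (NOT v8 OR NOT v4) — NOT v8 is true.
  19. (NOT v1) — NOT v1 is true.
  20. (v4 OR NOT v7 OR NOT v6) — NOT v7 is true.
  21. (v3 OR NOT v11 OR NOT v8) — NOT v8 is true.
  22. (NOT v12 OR NOT v8 OR NOT v7) — NOT v8 is true.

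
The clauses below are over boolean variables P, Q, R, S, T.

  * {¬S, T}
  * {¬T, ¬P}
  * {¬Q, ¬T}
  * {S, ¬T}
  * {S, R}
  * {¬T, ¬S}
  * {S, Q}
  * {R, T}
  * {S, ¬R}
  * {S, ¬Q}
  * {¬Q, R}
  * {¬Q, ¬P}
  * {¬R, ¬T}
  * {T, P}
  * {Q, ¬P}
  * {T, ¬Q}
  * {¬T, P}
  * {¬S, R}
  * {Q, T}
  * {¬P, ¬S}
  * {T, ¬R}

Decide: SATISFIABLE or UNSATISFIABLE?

UNSATISFIABLE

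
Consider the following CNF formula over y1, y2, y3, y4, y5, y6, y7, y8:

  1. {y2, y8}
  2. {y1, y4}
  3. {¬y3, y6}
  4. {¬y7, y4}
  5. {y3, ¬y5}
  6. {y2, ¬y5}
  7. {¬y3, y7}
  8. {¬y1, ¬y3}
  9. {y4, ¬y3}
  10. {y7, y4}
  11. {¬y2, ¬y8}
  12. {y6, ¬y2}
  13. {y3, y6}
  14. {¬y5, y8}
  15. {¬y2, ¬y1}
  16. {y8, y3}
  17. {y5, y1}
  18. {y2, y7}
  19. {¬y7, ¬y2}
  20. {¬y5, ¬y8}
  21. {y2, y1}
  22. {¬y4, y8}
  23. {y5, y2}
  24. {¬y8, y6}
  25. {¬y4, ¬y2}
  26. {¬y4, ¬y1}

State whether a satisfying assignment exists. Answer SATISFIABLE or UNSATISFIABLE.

UNSATISFIABLE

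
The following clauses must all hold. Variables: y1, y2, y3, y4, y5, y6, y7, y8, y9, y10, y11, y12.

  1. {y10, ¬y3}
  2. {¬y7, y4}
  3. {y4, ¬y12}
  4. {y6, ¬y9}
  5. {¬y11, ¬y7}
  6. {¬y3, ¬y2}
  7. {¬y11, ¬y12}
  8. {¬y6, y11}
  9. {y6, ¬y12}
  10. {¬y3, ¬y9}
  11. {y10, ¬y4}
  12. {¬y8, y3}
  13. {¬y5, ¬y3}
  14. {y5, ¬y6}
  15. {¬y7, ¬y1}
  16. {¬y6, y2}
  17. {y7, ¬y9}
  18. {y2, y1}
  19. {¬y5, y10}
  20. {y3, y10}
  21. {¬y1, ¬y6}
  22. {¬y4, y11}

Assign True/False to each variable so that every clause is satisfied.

y1 = T, y2 = F, y3 = T, y4 = T, y5 = F, y6 = F, y7 = F, y8 = T, y9 = F, y10 = T, y11 = T, y12 = F

Pure literal: y9 appears only negated; assign y9 = False.
y10 occurs only positively in the remaining clauses — set y10 = True.
Try y1 = True.
  then y7 is forced to False.
  then y6 is forced to False.
  then y12 is forced to False.
Try y2 = False.
The remaining clauses are satisfied by y3 = True, y4 = True, y5 = False, y8 = True, y11 = True.
Every clause has at least one true literal under this assignment.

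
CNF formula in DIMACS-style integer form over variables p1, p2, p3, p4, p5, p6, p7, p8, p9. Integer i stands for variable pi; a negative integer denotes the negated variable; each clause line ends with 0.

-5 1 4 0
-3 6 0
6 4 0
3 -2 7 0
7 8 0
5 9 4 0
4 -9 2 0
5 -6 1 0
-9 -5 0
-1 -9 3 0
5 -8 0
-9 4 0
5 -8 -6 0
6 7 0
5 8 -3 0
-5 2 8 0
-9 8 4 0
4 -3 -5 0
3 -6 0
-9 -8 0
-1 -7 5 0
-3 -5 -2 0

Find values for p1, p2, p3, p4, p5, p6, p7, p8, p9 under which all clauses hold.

p1=F, p2=F, p3=T, p4=T, p5=T, p6=T, p7=T, p8=T, p9=F

Pure literal: p4 appears only positively; assign p4 = True.
Try p1 = False.
Try p2 = False.
Branch on p3: take p3 = True.
  then p6 is forced to True.
  then p5 is forced to True.
  then p9 is forced to False.
  then p8 is forced to True.
p7 is now unconstrained; take p7 = True.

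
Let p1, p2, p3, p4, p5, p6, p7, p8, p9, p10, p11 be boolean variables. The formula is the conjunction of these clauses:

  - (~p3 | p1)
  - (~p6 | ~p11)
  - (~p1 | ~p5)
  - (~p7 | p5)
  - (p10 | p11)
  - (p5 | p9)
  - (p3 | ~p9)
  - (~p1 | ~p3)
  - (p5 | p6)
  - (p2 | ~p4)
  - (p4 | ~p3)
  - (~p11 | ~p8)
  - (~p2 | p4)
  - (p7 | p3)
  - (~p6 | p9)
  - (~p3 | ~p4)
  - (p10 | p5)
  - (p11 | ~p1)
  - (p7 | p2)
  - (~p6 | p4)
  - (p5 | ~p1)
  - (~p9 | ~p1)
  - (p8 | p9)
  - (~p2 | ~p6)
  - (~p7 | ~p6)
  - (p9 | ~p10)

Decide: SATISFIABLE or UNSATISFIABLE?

UNSATISFIABLE

p1 = True:
  propagation gives p5=False; an empty clause results — contradiction.
p1 = False:
  propagation gives p3=False, p9=False, p5=True, p7=True; an empty clause results — contradiction.
Every branch closes, so no satisfying assignment exists.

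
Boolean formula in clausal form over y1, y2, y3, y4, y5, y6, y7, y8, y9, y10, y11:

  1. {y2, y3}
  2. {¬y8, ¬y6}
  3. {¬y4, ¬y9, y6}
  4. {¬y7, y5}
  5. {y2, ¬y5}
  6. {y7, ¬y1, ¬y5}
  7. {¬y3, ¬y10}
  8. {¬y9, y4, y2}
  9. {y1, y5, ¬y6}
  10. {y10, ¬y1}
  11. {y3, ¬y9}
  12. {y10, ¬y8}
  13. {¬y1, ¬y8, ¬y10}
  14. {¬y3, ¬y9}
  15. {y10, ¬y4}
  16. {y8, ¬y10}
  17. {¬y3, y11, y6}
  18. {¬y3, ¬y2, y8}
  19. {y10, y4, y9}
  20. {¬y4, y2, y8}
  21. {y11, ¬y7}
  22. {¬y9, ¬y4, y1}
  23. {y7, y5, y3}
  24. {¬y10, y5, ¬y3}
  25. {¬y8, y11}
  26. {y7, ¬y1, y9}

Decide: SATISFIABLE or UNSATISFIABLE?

SATISFIABLE

Pure literal: y11 appears only positively; assign y11 = True.
Try y1 = False.
Try y2 = True.
The remaining clauses are satisfied by y3 = False, y4 = False, y5 = True, y6 = False, y7 = False, y8 = True, y9 = False, y10 = True.
So y1=False, y2=True, y3=False, y4=False, y5=True, y6=False, y7=False, y8=True, y9=False, y10=True, y11=True is a satisfying assignment.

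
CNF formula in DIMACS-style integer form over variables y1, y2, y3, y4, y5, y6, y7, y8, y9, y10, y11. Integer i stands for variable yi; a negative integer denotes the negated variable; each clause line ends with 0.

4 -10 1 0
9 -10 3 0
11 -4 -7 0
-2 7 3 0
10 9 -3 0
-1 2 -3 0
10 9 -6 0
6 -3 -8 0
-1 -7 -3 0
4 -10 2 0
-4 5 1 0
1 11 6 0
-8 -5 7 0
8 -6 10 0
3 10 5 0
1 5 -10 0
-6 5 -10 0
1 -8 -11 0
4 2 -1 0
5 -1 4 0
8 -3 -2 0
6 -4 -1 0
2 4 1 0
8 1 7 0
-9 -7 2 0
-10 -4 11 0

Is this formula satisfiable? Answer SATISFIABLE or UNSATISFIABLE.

SATISFIABLE

Branch on y1: take y1 = False.
The remaining clauses are satisfied by y2 = True, y3 = False, y4 = True, y5 = True, y6 = False, y7 = True, y8 = False, y9 = False, y10 = False, y11 = True.
So y1 = False, y2 = True, y3 = False, y4 = True, y5 = True, y6 = False, y7 = True, y8 = False, y9 = False, y10 = False, y11 = True is a satisfying assignment.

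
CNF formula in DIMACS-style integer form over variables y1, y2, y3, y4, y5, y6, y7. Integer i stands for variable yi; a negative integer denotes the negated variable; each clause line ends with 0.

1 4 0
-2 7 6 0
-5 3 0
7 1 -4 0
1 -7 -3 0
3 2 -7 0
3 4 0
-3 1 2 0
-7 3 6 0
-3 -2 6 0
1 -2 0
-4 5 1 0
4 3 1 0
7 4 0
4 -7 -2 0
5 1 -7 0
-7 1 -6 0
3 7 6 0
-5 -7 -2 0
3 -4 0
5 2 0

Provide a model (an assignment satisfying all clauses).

Pure literal: y1 appears only positively; assign y1 = True.
Try y2 = False.
  then y5 is forced to True.
  then y3 is forced to True.
Try y4 = False.
  then y7 is forced to True.
y6 is now unconstrained; take y6 = False.

y1=True, y2=False, y3=True, y4=False, y5=True, y6=False, y7=True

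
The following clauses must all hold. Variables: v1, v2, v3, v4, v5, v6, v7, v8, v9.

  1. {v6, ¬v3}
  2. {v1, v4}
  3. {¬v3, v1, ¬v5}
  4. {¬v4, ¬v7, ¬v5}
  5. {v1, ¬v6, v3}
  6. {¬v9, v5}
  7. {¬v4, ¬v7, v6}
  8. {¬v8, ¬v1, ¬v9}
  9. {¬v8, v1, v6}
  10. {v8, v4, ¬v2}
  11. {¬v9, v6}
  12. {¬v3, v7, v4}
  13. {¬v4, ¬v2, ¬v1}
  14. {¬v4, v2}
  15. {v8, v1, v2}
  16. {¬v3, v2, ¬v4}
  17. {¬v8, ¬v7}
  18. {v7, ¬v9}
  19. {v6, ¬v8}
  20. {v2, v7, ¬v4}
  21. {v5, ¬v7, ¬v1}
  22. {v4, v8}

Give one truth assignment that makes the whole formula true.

v1 = F, v2 = T, v3 = T, v4 = T, v5 = F, v6 = T, v7 = F, v8 = F, v9 = F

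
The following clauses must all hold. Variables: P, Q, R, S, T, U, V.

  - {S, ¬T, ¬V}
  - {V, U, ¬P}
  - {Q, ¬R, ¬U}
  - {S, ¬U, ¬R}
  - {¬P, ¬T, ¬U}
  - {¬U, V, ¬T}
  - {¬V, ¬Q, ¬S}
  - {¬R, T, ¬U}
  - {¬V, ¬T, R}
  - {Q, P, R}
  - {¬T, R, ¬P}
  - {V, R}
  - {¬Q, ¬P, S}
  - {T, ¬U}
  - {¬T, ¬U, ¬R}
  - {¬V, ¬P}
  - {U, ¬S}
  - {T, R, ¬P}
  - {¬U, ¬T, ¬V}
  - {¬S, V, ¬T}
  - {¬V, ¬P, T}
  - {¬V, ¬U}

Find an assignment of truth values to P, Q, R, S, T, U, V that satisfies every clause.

Branch on P: take P = False.
The remaining clauses are satisfied by Q = True, R = True, S = False, T = False, U = False, V = True.

P=False  Q=True  R=True  S=False  T=False  U=False  V=True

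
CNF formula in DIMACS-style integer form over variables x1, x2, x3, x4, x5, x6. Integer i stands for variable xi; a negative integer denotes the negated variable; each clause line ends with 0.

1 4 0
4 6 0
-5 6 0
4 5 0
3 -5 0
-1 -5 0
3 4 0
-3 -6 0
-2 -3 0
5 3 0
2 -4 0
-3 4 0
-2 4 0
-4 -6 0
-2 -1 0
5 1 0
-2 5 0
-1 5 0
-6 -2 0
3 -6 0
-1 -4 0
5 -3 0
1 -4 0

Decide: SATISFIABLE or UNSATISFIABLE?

UNSATISFIABLE

x4 = True:
  propagation gives x2=True, x3=False, x5=False; an empty clause results — contradiction.
x4 = False:
  propagation gives x1=True, x6=True, x5=True; an empty clause results — contradiction.
Every branch closes, so no satisfying assignment exists.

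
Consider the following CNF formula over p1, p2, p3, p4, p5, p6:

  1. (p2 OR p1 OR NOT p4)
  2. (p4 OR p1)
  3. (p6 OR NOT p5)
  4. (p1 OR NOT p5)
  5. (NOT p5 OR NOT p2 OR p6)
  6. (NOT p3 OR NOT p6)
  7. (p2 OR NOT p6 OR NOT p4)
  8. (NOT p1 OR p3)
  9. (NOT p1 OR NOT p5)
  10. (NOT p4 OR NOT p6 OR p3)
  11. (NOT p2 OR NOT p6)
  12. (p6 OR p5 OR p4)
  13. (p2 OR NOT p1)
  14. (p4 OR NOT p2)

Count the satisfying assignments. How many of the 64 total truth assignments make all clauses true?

The models are:
  p1=F p2=T p3=F p4=T p5=F p6=F
  p1=F p2=T p3=T p4=T p5=F p6=F
  p1=T p2=T p3=T p4=T p5=F p6=F
Count: 3.

3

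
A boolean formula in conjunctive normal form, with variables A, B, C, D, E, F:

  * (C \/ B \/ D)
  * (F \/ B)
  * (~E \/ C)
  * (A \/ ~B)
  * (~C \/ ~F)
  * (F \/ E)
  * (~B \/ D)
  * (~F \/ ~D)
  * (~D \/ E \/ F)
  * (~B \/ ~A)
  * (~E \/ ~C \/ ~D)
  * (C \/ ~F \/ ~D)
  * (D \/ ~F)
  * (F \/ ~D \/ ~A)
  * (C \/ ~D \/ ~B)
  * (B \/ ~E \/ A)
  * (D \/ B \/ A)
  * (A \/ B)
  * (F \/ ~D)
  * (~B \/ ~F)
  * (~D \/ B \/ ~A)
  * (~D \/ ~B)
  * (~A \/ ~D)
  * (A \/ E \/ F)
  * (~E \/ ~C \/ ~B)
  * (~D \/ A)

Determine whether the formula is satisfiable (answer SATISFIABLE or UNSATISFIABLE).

D = True:
  propagation gives F=False; an empty clause results — contradiction.
D = False:
  propagation gives B=False, C=True, F=True; an empty clause results — contradiction.
Every branch closes, so no satisfying assignment exists.

UNSATISFIABLE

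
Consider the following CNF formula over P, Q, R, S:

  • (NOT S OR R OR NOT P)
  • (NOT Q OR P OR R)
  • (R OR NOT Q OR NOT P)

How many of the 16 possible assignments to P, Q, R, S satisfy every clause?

11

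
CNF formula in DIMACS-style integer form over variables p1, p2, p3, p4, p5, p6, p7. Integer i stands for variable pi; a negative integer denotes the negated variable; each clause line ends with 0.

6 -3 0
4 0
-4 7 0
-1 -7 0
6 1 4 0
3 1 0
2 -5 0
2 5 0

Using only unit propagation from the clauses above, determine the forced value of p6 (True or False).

True

(p4) stands alone — p4 = True.
In (p7 OR NOT p4), NOT p4 is now false; p7 must hold, so p7 = True.
In (NOT p7 OR NOT p1), NOT p7 is now false; NOT p1 must hold, so p1 = False.
(p1 OR p3) with p1 = False leaves only p3, so p3 = True.
In (p6 OR NOT p3), NOT p3 is now false; p6 must hold, so p6 = True.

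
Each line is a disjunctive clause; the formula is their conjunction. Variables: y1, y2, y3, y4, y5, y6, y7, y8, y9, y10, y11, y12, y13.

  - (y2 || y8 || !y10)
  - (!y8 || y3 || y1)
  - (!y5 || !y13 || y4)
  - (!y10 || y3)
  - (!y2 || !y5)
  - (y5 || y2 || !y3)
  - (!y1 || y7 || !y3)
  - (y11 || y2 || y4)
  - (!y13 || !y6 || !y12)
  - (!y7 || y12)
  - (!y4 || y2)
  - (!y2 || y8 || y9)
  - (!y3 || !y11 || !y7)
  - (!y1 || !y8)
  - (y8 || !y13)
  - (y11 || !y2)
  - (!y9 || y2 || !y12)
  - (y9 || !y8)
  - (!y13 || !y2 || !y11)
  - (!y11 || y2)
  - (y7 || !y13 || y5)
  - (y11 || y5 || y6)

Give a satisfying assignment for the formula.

y1=F  y2=T  y3=T  y4=F  y5=F  y6=F  y7=F  y8=F  y9=T  y10=F  y11=T  y12=F  y13=F

Check each clause:
  1. (y2 || !y10 || y8) — y2 is true.
  2. (!y8 || y1 || y3) — !y8 is true.
  3. (y4 || !y13 || !y5) — !y5 is true.
  4. (y3 || !y10) — y3 is true.
  5. (!y5 || !y2) — !y5 is true.
  6. (!y3 || y5 || y2) — y2 is true.
  7. (y7 || !y1 || !y3) — !y1 is true.
  8. (y2 || y11 || y4) — y2 is true.
  9. (!y6 || !y13 || !y12) — !y6 is true.
  10. (y12 || !y7) — !y7 is true.
  11. (y2 || !y4) — y2 is true.
  12. (y9 || y8 || !y2) — y9 is true.
  13. (!y7 || !y3 || !y11) — !y7 is true.
  14. (!y1 || !y8) — !y8 is true.
  15. (!y13 || y8) — !y13 is true.
  16. (!y2 || y11) — y11 is true.
  17. (y2 || !y12 || !y9) — y2 is true.
  18. (!y8 || y9) — !y8 is true.
  19. (!y13 || !y11 || !y2) — !y13 is true.
  20. (!y11 || y2) — y2 is true.
  21. (!y13 || y5 || y7) — !y13 is true.
  22. (y6 || y11 || y5) — y11 is true.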